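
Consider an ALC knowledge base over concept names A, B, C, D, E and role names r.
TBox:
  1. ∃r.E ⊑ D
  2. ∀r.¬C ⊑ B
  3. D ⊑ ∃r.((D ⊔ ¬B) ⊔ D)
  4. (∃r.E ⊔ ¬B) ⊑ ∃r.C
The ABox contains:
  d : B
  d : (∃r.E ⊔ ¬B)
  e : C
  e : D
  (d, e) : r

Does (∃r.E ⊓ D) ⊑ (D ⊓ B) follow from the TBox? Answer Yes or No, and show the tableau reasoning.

1. (∃r.E ⊓ D) ⊑ (D ⊓ B)  ⇔  ((∃r.E ⊓ D) ⊓ (¬D ⊔ ¬B)) unsat w.r.t. T
   apply at x₀: D⊑∃r.((D ⊔ ¬B) ⊔ D)
   open: L(x₀) ⊇ {D, ¬B, ∃r.((D ⊔ ¬B) ⊔ D), ∃r.C, ∃r.E} (+ ∃-successors)
2. Hence (∃r.E ⊓ D) ⊑ (D ⊓ B): not entailed.

No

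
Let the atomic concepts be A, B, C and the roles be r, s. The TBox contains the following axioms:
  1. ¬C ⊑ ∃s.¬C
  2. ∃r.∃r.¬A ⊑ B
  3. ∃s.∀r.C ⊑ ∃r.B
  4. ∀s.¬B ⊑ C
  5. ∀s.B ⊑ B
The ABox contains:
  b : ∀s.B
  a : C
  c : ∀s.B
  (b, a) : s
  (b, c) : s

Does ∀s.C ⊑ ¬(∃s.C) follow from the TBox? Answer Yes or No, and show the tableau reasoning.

No

1. ∀s.C ⊑ ¬(∃s.C)  ⇔  (∀s.C ⊓ ∃s.C) unsat w.r.t. T
   open: L(x₀) ⊇ {C, ∀r.∀r.A, ∀s.C, ∀s.∃r.¬C, ∃s.B, …} (+ ∃-successors)
2. Hence ∀s.C ⊑ ¬(∃s.C): not entailed.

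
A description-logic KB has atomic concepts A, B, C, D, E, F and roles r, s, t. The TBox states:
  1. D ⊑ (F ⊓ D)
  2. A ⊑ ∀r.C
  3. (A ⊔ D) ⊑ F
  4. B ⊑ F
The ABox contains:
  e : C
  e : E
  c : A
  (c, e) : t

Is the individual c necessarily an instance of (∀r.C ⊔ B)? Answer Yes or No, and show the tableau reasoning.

Yes

1. c : (∀r.C ⊔ B)?  L(c) = {A} ∪ {(∃r.¬C ⊓ ¬B)}
   clash {C, ¬C} at an ∃-successor — c ∈ (∀r.C ⊔ B)
2. Hence c : (∀r.C ⊔ B): entailed.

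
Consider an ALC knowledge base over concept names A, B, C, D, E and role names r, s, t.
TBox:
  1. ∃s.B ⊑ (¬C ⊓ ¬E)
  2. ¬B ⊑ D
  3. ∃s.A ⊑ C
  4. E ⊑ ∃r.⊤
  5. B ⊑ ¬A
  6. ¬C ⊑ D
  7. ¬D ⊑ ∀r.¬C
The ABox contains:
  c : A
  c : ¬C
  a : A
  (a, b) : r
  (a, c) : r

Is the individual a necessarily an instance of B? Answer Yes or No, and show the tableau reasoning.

No

1. a : B?  L(a) = {A} ∪ {¬B}
   apply at a: ¬B⊑D
   open: L(a) ⊇ {A, D, ¬B, ¬E, ∀s.¬A, …} — a ∉ B possible
2. Hence a : B: not entailed.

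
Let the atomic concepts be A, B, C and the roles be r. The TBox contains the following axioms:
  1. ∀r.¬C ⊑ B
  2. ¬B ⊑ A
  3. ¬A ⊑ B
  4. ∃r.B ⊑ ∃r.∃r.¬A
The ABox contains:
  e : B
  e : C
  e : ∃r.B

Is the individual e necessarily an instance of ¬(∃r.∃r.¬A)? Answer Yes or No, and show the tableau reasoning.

No

1. e : ¬(∃r.∃r.¬A)?  L(e) = {B, C, ∃r.B} ∪ {∃r.∃r.¬A}
   open: L(e) ⊇ {B, C, ∃r.B, ∃r.∃r.¬A} (+ ∃-successors) — e ∉ ¬(∃r.∃r.¬A) possible
2. Hence e : ¬(∃r.∃r.¬A): not entailed.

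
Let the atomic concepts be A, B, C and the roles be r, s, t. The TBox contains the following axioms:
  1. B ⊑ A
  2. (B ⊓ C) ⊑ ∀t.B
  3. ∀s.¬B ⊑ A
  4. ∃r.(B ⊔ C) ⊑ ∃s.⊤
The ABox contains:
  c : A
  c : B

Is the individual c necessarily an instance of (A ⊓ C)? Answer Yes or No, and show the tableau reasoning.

1. c : (A ⊓ C)?  L(c) = {A, B} ∪ {(¬A ⊔ ¬C)}
   open: L(c) ⊇ {A, B, ¬C, ∀r.(¬B ⊓ ¬C)} — c ∉ (A ⊓ C) possible
2. Hence c : (A ⊓ C): not entailed.

No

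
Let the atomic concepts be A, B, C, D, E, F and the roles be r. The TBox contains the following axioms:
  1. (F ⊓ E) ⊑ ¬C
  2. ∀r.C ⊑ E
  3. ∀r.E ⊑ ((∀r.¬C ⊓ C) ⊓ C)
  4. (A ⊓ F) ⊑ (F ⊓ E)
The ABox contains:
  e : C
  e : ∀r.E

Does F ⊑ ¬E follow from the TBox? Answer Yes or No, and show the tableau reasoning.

No

1. F ⊑ ¬E  ⇔  (F ⊓ E) unsat w.r.t. T
   apply at x₀: (F ⊓ E)⊑¬C
   open: L(x₀) ⊇ {E, F, ¬C, ∃r.¬E} (+ ∃-successors)
2. Hence F ⊑ ¬E: not entailed.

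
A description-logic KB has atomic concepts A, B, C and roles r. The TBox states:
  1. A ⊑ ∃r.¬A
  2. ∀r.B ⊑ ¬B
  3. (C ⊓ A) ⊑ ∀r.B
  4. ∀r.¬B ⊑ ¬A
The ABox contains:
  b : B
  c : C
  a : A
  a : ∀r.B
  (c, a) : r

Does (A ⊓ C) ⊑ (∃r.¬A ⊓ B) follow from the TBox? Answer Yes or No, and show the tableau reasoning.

No

1. (A ⊓ C) ⊑ (∃r.¬A ⊓ B)  ⇔  ((A ⊓ C) ⊓ (∀r.A ⊔ ¬B)) unsat w.r.t. T
   apply at x₀: A⊑∃r.¬A
   open: L(x₀) ⊇ {A, C, ¬B, ∀r.B, ∃r.B, …} (+ ∃-successors)
2. Hence (A ⊓ C) ⊑ (∃r.¬A ⊓ B): not entailed.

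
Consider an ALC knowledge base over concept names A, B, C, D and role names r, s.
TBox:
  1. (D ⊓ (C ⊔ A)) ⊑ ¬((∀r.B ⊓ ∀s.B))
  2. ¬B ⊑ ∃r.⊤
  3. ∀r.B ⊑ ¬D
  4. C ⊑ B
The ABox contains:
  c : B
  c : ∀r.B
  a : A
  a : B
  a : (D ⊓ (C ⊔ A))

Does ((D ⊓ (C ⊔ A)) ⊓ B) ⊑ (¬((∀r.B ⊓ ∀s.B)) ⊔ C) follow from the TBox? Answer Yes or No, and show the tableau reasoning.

Yes

1. ((D ⊓ (C ⊔ A)) ⊓ B) ⊑ (¬((∀r.B ⊓ ∀s.B)) ⊔ C)  ⇔  (((D ⊓ (C ⊔ A)) ⊓ B) ⊓ ((∀r.B ⊓ ∀s.B) ⊓ ¬C)) unsat w.r.t. T
   all branches close; clash {D, ¬D} at x₀
2. Hence ((D ⊓ (C ⊔ A)) ⊓ B) ⊑ (¬((∀r.B ⊓ ∀s.B)) ⊔ C): entailed.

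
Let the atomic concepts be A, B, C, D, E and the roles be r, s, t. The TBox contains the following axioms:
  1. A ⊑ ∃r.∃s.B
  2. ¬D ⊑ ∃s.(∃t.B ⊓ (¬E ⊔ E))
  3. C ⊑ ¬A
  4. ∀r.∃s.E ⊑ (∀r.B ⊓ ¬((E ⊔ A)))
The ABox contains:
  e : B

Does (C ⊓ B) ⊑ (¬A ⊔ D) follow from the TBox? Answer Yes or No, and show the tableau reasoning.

Yes

1. (C ⊓ B) ⊑ (¬A ⊔ D)  ⇔  ((C ⊓ B) ⊓ (A ⊓ ¬D)) unsat w.r.t. T
   all branches close; clash {A, ¬A} at x₀
2. Hence (C ⊓ B) ⊑ (¬A ⊔ D): entailed.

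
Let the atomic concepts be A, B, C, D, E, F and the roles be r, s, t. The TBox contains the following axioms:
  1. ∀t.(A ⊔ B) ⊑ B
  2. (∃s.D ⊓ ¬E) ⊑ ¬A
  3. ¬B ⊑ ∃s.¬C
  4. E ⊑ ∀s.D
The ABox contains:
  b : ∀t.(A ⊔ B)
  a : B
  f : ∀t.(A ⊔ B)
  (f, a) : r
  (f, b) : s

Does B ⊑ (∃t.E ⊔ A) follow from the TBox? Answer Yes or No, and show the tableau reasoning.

No

1. B ⊑ (∃t.E ⊔ A)  ⇔  (B ⊓ (∀t.¬E ⊓ ¬A)) unsat w.r.t. T
   open: L(x₀) ⊇ {B, ¬A, ¬E, ∀t.¬E}
2. Hence B ⊑ (∃t.E ⊔ A): not entailed.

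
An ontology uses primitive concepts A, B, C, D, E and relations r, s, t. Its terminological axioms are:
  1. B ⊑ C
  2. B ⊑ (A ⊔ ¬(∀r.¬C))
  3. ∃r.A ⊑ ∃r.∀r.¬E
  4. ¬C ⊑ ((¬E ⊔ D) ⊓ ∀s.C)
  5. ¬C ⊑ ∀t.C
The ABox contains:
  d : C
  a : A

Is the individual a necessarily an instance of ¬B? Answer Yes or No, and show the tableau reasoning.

1. a : ¬B?  L(a) = {A} ∪ {B}
   apply at a: B⊑C; B⊑(A ⊔ ¬(∀r.¬C))
   open: L(a) ⊇ {A, B, C, ∀r.¬A} — a ∉ ¬B possible
2. Hence a : ¬B: not entailed.

No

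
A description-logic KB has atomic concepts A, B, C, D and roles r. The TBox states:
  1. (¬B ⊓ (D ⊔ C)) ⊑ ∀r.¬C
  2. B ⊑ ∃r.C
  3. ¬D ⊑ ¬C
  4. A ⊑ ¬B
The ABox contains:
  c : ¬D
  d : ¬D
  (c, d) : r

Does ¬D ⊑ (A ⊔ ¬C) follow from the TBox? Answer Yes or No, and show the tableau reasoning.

1. ¬D ⊑ (A ⊔ ¬C)  ⇔  (¬D ⊓ (¬A ⊓ C)) unsat w.r.t. T
   all branches close; clash {C, ¬C} at x₀
2. Hence ¬D ⊑ (A ⊔ ¬C): entailed.

Yes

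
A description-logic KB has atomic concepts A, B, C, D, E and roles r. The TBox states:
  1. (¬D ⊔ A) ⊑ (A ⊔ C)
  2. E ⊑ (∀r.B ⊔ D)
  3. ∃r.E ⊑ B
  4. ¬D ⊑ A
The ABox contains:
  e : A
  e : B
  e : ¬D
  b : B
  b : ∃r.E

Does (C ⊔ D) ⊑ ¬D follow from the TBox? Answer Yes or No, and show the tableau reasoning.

1. (C ⊔ D) ⊑ ¬D  ⇔  ((C ⊔ D) ⊓ D) unsat w.r.t. T
   open: L(x₀) ⊇ {D, ¬A, ¬E, ∀r.¬E}
2. Hence (C ⊔ D) ⊑ ¬D: not entailed.

No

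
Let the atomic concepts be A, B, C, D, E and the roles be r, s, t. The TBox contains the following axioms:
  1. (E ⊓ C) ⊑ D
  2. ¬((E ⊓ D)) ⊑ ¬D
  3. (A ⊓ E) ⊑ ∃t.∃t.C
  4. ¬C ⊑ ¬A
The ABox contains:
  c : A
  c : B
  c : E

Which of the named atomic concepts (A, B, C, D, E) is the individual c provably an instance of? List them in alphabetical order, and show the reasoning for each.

1. c : A?  L(c) = {A, B, E} ∪ {¬A}
   clash {A, ¬A} at c — c ∈ A
2. c : B?  L(c) = {A, B, E} ∪ {¬B}
   clash {B, ¬B} at c — c ∈ B
3. c : C?  L(c) = {A, B, E} ∪ {¬C}
   clash {A, ¬A} at c — c ∈ C
4. c : D?  L(c) = {A, B, E} ∪ {¬D}
   clash {A, ¬A} at c — c ∈ D
5. c : E?  L(c) = {A, B, E} ∪ {¬E}
   clash {E, ¬E} at c — c ∈ E
6. Entailed for c: {A, B, C, D, E}

{A, B, C, D, E}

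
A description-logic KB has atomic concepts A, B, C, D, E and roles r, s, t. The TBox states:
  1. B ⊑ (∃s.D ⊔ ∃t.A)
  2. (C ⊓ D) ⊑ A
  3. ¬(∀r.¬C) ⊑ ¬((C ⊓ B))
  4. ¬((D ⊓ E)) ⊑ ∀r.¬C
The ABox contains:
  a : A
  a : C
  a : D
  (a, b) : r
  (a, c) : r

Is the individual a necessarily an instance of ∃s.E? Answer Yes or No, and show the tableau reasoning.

1. a : ∃s.E?  L(a) = {A, C, D} ∪ {∀s.¬E}
   open: L(a) ⊇ {A, C, D, E, ¬B, …} — a ∉ ∃s.E possible
2. Hence a : ∃s.E: not entailed.

No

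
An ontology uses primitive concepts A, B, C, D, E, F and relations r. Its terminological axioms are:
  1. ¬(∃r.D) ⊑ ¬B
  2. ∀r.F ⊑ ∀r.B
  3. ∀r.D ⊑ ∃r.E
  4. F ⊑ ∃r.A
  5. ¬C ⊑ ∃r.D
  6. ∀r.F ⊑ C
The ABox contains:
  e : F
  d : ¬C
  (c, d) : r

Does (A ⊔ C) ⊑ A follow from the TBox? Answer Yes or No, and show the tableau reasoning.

1. (A ⊔ C) ⊑ A  ⇔  ((A ⊔ C) ⊓ ¬A) unsat w.r.t. T
   open: L(x₀) ⊇ {C, ¬A, ¬F, ∃r.D, ∃r.¬D, …} (+ ∃-successors)
2. Hence (A ⊔ C) ⊑ A: not entailed.

No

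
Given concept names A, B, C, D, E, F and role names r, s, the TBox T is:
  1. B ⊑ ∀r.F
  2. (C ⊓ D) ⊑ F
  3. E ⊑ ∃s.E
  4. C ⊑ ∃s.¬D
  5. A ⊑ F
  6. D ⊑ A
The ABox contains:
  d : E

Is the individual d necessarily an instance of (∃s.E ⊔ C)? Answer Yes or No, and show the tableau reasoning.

Yes

1. d : (∃s.E ⊔ C)?  L(d) = {E} ∪ {(∀s.¬E ⊓ ¬C)}
   clash {E, ¬E} at an ∃-successor — d ∈ (∃s.E ⊔ C)
2. Hence d : (∃s.E ⊔ C): entailed.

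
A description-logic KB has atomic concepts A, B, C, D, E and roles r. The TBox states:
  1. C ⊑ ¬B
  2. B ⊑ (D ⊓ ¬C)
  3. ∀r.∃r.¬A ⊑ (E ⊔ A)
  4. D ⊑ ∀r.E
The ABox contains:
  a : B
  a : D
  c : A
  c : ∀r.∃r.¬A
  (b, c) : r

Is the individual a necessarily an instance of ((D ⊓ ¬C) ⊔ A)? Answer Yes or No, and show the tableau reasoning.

Yes

1. a : ((D ⊓ ¬C) ⊔ A)?  L(a) = {B, D} ∪ {((¬D ⊔ C) ⊓ ¬A)}
   clash {B, ¬B} at a — a ∈ ((D ⊓ ¬C) ⊔ A)
2. Hence a : ((D ⊓ ¬C) ⊔ A): entailed.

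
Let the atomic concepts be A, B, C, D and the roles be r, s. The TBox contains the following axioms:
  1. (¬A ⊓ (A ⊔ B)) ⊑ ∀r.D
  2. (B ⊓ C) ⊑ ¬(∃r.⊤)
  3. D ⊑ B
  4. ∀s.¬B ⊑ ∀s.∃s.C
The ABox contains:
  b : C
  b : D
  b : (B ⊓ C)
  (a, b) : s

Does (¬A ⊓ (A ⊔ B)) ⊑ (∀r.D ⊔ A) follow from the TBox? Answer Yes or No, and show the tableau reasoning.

Yes

1. (¬A ⊓ (A ⊔ B)) ⊑ (∀r.D ⊔ A)  ⇔  ((¬A ⊓ (A ⊔ B)) ⊓ (∃r.¬D ⊓ ¬A)) unsat w.r.t. T
   all branches close; clash ⊥ at an ∃-successor
2. Hence (¬A ⊓ (A ⊔ B)) ⊑ (∀r.D ⊔ A): entailed.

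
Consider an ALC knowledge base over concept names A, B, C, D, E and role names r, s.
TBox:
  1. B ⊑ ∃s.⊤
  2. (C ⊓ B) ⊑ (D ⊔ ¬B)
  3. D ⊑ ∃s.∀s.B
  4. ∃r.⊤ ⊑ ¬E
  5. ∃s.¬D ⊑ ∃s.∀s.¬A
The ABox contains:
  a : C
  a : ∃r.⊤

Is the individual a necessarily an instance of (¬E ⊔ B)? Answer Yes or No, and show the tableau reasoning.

1. a : (¬E ⊔ B)?  L(a) = {C, ∃r.⊤} ∪ {(E ⊓ ¬B)}
   clash {E, ¬E} at a — a ∈ (¬E ⊔ B)
2. Hence a : (¬E ⊔ B): entailed.

Yes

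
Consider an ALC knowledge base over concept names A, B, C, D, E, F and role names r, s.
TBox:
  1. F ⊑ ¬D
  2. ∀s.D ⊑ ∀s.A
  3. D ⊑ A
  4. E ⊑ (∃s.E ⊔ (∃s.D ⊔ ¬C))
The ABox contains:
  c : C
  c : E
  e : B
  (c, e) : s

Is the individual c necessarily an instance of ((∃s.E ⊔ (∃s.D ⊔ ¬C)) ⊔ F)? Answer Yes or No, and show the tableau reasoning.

1. c : ((∃s.E ⊔ (∃s.D ⊔ ¬C)) ⊔ F)?  L(c) = {C, E} ∪ {((∀s.¬E ⊓ (∀s.¬D ⊓ C)) ⊓ ¬F)}
   clash {C, ¬C} at c — c ∈ ((∃s.E ⊔ (∃s.D ⊔ ¬C)) ⊔ F)
2. Hence c : ((∃s.E ⊔ (∃s.D ⊔ ¬C)) ⊔ F): entailed.

Yes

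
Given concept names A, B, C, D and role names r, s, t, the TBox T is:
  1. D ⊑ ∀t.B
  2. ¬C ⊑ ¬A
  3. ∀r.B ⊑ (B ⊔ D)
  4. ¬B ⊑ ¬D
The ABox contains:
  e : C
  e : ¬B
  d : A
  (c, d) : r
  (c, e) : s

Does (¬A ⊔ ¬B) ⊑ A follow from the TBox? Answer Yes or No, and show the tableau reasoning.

No

1. (¬A ⊔ ¬B) ⊑ A  ⇔  ((¬A ⊔ ¬B) ⊓ ¬A) unsat w.r.t. T
   open: L(x₀) ⊇ {B, ¬A, ¬D, ∃r.¬B} (+ ∃-successors)
2. Hence (¬A ⊔ ¬B) ⊑ A: not entailed.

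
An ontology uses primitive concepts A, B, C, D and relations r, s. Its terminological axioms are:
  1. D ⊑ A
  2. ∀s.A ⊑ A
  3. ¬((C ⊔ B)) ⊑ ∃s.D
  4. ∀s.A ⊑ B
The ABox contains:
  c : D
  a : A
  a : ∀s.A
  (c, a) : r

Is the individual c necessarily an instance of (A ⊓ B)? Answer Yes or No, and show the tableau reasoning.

No

1. c : (A ⊓ B)?  L(c) = {D} ∪ {(¬A ⊔ ¬B)}
   apply at c: D⊑A
   open: L(c) ⊇ {A, C, D, ¬B, ∃s.¬A} (+ ∃-successors) — c ∉ (A ⊓ B) possible
2. Hence c : (A ⊓ B): not entailed.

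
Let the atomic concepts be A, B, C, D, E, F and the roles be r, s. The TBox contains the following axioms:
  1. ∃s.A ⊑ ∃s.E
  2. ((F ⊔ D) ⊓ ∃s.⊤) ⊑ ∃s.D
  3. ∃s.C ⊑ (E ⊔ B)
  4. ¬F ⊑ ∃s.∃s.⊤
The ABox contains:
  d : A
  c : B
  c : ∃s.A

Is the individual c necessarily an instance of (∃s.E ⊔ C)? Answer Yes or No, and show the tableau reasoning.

1. c : (∃s.E ⊔ C)?  L(c) = {B, ∃s.A} ∪ {(∀s.¬E ⊓ ¬C)}
   clash {E, ¬E} at an ∃-successor — c ∈ (∃s.E ⊔ C)
2. Hence c : (∃s.E ⊔ C): entailed.

Yes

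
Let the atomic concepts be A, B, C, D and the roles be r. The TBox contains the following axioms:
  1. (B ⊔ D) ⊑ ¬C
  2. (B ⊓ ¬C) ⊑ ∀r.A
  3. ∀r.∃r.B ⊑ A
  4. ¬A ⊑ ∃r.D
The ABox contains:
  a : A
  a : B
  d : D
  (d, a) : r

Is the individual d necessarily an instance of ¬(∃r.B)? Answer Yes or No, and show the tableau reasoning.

1. d : ¬(∃r.B)?  L(d) = {D} ∪ {∃r.B}
   open: L(d) ⊇ {A, D, ¬B, ¬C, ∃r.B} (+ ∃-successors) — d ∉ ¬(∃r.B) possible
2. Hence d : ¬(∃r.B): not entailed.

No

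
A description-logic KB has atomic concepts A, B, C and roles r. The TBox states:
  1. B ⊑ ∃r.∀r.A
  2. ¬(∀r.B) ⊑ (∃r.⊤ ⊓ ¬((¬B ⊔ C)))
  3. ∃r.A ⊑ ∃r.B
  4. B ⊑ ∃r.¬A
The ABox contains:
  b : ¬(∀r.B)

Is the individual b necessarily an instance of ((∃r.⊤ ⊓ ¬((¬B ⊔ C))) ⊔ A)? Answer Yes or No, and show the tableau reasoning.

Yes

1. b : ((∃r.⊤ ⊓ ¬((¬B ⊔ C))) ⊔ A)?  L(b) = {¬(∀r.B)} ∪ {((∀r.⊥ ⊔ (¬B ⊔ C)) ⊓ ¬A)}
   clash {C, ¬C} at b — b ∈ ((∃r.⊤ ⊓ ¬((¬B ⊔ C))) ⊔ A)
2. Hence b : ((∃r.⊤ ⊓ ¬((¬B ⊔ C))) ⊔ A): entailed.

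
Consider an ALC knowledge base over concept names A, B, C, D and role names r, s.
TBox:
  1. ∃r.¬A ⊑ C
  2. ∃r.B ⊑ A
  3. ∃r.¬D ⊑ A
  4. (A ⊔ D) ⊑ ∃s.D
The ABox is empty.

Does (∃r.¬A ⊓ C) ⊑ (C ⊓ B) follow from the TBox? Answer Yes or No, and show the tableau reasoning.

No

1. (∃r.¬A ⊓ C) ⊑ (C ⊓ B)  ⇔  ((∃r.¬A ⊓ C) ⊓ (¬C ⊔ ¬B)) unsat w.r.t. T
   open: L(x₀) ⊇ {C, ¬A, ¬B, ¬D, ∀r.D, …} (+ ∃-successors)
2. Hence (∃r.¬A ⊓ C) ⊑ (C ⊓ B): not entailed.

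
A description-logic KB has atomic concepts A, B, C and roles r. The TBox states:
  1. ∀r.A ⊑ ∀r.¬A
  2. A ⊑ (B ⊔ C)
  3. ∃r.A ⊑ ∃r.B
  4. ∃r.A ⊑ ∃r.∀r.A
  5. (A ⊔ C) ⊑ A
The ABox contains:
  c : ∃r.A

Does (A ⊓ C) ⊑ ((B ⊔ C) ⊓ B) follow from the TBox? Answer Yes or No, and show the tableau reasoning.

No

1. (A ⊓ C) ⊑ ((B ⊔ C) ⊓ B)  ⇔  ((A ⊓ C) ⊓ ((¬B ⊓ ¬C) ⊔ ¬B)) unsat w.r.t. T
   apply at x₀: A⊑(B ⊔ C)
   open: L(x₀) ⊇ {A, C, ¬B, ∀r.¬A}
2. Hence (A ⊓ C) ⊑ ((B ⊔ C) ⊓ B): not entailed.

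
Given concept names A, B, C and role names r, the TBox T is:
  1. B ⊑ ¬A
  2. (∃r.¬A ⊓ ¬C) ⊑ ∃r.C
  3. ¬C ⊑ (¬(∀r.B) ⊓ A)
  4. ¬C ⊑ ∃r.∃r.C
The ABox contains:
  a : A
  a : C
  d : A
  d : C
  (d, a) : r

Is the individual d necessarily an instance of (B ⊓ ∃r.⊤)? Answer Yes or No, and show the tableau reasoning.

1. d : (B ⊓ ∃r.⊤)?  L(d) = {A, C} ∪ {(¬B ⊔ ∀r.⊥)}
   open: L(d) ⊇ {A, C, ¬B} — d ∉ (B ⊓ ∃r.⊤) possible
2. Hence d : (B ⊓ ∃r.⊤): not entailed.

No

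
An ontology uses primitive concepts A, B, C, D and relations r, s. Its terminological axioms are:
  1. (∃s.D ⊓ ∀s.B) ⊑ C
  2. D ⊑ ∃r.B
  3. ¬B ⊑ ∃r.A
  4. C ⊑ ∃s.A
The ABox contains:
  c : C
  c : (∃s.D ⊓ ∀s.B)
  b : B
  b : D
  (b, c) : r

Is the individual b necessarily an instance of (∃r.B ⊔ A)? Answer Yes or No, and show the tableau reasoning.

1. b : (∃r.B ⊔ A)?  L(b) = {B, D} ∪ {(∀r.¬B ⊓ ¬A)}
   clash {B, ¬B} at an ∃-successor — b ∈ (∃r.B ⊔ A)
2. Hence b : (∃r.B ⊔ A): entailed.

Yes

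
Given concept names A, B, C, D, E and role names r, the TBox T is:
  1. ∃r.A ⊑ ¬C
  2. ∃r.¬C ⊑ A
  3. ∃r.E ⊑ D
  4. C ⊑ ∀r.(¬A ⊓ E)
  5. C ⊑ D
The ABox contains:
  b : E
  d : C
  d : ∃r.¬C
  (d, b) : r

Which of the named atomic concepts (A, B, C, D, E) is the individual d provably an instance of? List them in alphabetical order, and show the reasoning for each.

1. d : A?  L(d) = {C, ∃r.¬C} ∪ {¬A}
   clash {A, ¬A} at d — d ∈ A
2. d : B?  L(d) = {C, ∃r.¬C} ∪ {¬B}
   apply at d: ∃r.¬C⊑A; C⊑∀r.(¬A ⊓ E); C⊑D
   open: L(d) ⊇ {A, C, D, ¬B, ∀r.(¬A ⊓ E), …} (+ ∃-successors) — d ∉ B possible
3. d : C?  L(d) = {C, ∃r.¬C} ∪ {¬C}
   clash {C, ¬C} at d — d ∈ C
4. d : D?  L(d) = {C, ∃r.¬C} ∪ {¬D}
   clash {D, ¬D} at d — d ∈ D
5. d : E?  L(d) = {C, ∃r.¬C} ∪ {¬E}
   apply at d: ∃r.¬C⊑A; C⊑∀r.(¬A ⊓ E); C⊑D
   open: L(d) ⊇ {A, C, D, ¬E, ∀r.(¬A ⊓ E), …} (+ ∃-successors) — d ∉ E possible
6. Entailed for d: {A, C, D}

{A, C, D}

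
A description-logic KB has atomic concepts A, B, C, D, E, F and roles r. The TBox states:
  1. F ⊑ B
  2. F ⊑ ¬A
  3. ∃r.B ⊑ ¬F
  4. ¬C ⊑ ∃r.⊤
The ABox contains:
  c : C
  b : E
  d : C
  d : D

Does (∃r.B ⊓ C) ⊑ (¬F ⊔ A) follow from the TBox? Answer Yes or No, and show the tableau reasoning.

1. (∃r.B ⊓ C) ⊑ (¬F ⊔ A)  ⇔  ((∃r.B ⊓ C) ⊓ (F ⊓ ¬A)) unsat w.r.t. T
   all branches close; clash {F, ¬F} at x₀
2. Hence (∃r.B ⊓ C) ⊑ (¬F ⊔ A): entailed.

Yes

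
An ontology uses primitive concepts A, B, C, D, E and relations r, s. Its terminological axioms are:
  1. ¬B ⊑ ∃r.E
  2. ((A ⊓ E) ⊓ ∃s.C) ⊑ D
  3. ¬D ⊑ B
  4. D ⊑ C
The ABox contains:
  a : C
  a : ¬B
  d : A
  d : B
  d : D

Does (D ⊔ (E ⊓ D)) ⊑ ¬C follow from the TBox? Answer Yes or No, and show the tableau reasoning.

No

1. (D ⊔ (E ⊓ D)) ⊑ ¬C  ⇔  ((D ⊔ (E ⊓ D)) ⊓ C) unsat w.r.t. T
   open: L(x₀) ⊇ {B, C, D}
2. Hence (D ⊔ (E ⊓ D)) ⊑ ¬C: not entailed.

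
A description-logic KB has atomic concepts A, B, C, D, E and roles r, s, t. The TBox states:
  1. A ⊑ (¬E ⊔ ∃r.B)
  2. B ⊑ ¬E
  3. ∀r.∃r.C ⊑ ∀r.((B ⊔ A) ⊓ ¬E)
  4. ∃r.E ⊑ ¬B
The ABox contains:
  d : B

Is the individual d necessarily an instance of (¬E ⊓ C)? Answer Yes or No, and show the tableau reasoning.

No

1. d : (¬E ⊓ C)?  L(d) = {B} ∪ {(E ⊔ ¬C)}
   apply at d: B⊑¬E
   open: L(d) ⊇ {B, ¬A, ¬C, ¬E, ∀r.¬E, …} (+ ∃-successors) — d ∉ (¬E ⊓ C) possible
2. Hence d : (¬E ⊓ C): not entailed.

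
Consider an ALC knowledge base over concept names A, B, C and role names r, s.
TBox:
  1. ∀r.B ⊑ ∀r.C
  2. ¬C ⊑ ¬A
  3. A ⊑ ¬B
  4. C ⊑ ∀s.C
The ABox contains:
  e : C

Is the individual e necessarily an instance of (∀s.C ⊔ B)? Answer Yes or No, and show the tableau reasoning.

Yes

1. e : (∀s.C ⊔ B)?  L(e) = {C} ∪ {(∃s.¬C ⊓ ¬B)}
   clash {C, ¬C} at an ∃-successor — e ∈ (∀s.C ⊔ B)
2. Hence e : (∀s.C ⊔ B): entailed.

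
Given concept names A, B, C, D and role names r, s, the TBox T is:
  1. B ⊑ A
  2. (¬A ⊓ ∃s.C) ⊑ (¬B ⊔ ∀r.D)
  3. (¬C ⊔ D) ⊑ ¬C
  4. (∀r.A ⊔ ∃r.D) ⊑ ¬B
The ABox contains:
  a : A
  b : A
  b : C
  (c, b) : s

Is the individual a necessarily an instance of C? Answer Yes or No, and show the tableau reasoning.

No

1. a : C?  L(a) = {A} ∪ {¬C}
   open: L(a) ⊇ {A, ¬C, ∀r.¬D, ∃r.¬A} (+ ∃-successors) — a ∉ C possible
2. Hence a : C: not entailed.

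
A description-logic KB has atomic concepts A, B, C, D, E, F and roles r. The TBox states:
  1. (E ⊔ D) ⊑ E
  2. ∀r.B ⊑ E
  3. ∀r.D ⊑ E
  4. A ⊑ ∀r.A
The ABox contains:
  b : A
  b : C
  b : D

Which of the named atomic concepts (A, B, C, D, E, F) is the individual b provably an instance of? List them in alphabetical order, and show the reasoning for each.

1. b : A?  L(b) = {A, C, D} ∪ {¬A}
   clash {A, ¬A} at b — b ∈ A
2. b : B?  L(b) = {A, C, D} ∪ {¬B}
   apply at b: A⊑∀r.A
   open: L(b) ⊇ {A, C, D, E, ¬B, …} — b ∉ B possible
3. b : C?  L(b) = {A, C, D} ∪ {¬C}
   clash {C, ¬C} at b — b ∈ C
4. b : D?  L(b) = {A, C, D} ∪ {¬D}
   clash {D, ¬D} at b — b ∈ D
5. b : E?  L(b) = {A, C, D} ∪ {¬E}
   clash {E, ¬E} at b — b ∈ E
6. b : F?  L(b) = {A, C, D} ∪ {¬F}
   apply at b: A⊑∀r.A
   open: L(b) ⊇ {A, C, D, E, ¬F, …} — b ∉ F possible
7. Entailed for b: {A, C, D, E}

{A, C, D, E}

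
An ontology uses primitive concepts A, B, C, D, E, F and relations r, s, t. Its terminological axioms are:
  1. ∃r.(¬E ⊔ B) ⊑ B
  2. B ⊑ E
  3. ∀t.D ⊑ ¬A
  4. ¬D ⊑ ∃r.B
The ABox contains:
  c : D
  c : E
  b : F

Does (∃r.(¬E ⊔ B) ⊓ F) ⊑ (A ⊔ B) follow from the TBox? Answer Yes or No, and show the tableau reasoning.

1. (∃r.(¬E ⊔ B) ⊓ F) ⊑ (A ⊔ B)  ⇔  ((∃r.(¬E ⊔ B) ⊓ F) ⊓ (¬A ⊓ ¬B)) unsat w.r.t. T
   all branches close; clash {B, ¬B} at x₀
2. Hence (∃r.(¬E ⊔ B) ⊓ F) ⊑ (A ⊔ B): entailed.

Yes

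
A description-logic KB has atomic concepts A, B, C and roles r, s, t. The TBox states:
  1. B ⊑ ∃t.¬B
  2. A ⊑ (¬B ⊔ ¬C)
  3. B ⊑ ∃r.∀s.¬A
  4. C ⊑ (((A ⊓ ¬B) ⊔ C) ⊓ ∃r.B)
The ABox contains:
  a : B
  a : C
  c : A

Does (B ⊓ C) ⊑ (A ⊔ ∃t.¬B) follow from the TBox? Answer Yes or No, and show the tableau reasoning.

Yes

1. (B ⊓ C) ⊑ (A ⊔ ∃t.¬B)  ⇔  ((B ⊓ C) ⊓ (¬A ⊓ ∀t.B)) unsat w.r.t. T
   all branches close; clash {B, ¬B} at an ∃-successor
2. Hence (B ⊓ C) ⊑ (A ⊔ ∃t.¬B): entailed.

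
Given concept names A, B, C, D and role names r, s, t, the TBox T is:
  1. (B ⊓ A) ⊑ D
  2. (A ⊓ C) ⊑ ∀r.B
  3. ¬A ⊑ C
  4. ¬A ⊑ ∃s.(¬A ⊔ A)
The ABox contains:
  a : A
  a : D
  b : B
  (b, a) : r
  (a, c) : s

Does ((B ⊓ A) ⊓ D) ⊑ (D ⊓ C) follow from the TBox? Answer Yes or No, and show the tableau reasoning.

No

1. ((B ⊓ A) ⊓ D) ⊑ (D ⊓ C)  ⇔  (((B ⊓ A) ⊓ D) ⊓ (¬D ⊔ ¬C)) unsat w.r.t. T
   open: L(x₀) ⊇ {A, B, D, ¬C}
2. Hence ((B ⊓ A) ⊓ D) ⊑ (D ⊓ C): not entailed.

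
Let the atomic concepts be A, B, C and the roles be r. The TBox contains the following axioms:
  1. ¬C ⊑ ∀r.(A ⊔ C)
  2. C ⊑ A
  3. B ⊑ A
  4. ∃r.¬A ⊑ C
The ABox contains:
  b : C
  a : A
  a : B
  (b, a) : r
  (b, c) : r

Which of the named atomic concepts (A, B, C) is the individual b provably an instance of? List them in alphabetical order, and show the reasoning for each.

{A, C}

1. b : A?  L(b) = {C} ∪ {¬A}
   clash {A, ¬A} at b — b ∈ A
2. b : B?  L(b) = {C} ∪ {¬B}
   apply at b: C⊑A
   open: L(b) ⊇ {A, C, ¬B} — b ∉ B possible
3. b : C?  L(b) = {C} ∪ {¬C}
   clash {C, ¬C} at b — b ∈ C
4. Entailed for b: {A, C}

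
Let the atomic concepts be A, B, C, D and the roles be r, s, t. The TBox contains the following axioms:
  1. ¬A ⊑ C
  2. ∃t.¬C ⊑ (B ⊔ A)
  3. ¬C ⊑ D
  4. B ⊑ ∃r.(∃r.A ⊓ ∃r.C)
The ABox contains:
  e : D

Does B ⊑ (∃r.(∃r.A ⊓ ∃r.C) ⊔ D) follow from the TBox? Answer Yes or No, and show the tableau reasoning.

Yes

1. B ⊑ (∃r.(∃r.A ⊓ ∃r.C) ⊔ D)  ⇔  (B ⊓ (∀r.(∀r.¬A ⊔ ∀r.¬C) ⊓ ¬D)) unsat w.r.t. T
   all branches close; clash {C, ¬C} at an ∃-successor
2. Hence B ⊑ (∃r.(∃r.A ⊓ ∃r.C) ⊔ D): entailed.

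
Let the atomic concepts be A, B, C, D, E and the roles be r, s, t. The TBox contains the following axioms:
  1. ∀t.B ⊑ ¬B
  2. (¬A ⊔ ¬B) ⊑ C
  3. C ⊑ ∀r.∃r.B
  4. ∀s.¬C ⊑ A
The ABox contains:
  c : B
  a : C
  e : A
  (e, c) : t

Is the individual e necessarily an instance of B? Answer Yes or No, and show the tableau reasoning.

No

1. e : B?  L(e) = {A} ∪ {¬B}
   open: L(e) ⊇ {A, C, ¬B, ∀r.∃r.B} — e ∉ B possible
2. Hence e : B: not entailed.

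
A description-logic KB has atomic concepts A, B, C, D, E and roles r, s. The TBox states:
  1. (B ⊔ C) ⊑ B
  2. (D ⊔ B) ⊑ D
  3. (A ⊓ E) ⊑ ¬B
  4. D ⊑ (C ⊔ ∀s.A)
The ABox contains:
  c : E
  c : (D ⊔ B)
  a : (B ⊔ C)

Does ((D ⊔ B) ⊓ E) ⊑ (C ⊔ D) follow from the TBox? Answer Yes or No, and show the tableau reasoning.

Yes

1. ((D ⊔ B) ⊓ E) ⊑ (C ⊔ D)  ⇔  (((D ⊔ B) ⊓ E) ⊓ (¬C ⊓ ¬D)) unsat w.r.t. T
   all branches close; clash {B, ¬B} at x₀
2. Hence ((D ⊔ B) ⊓ E) ⊑ (C ⊔ D): entailed.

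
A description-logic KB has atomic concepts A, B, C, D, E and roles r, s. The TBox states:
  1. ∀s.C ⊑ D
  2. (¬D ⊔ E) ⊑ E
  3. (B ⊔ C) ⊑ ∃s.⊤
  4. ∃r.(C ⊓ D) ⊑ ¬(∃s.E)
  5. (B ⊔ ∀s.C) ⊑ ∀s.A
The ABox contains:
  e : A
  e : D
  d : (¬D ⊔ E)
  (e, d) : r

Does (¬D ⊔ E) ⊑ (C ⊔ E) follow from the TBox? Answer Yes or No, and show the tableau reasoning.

1. (¬D ⊔ E) ⊑ (C ⊔ E)  ⇔  ((¬D ⊔ E) ⊓ (¬C ⊓ ¬E)) unsat w.r.t. T
   all branches close; clash {E, ¬E} at x₀
2. Hence (¬D ⊔ E) ⊑ (C ⊔ E): entailed.

Yes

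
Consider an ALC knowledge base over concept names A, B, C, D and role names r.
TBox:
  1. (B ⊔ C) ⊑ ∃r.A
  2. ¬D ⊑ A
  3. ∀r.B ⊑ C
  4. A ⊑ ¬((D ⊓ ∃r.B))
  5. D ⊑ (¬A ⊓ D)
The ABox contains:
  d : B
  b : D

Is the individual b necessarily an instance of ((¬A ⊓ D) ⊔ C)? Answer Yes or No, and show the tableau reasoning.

1. b : ((¬A ⊓ D) ⊔ C)?  L(b) = {D} ∪ {((A ⊔ ¬D) ⊓ ¬C)}
   clash {D, ¬D} at b — b ∈ ((¬A ⊓ D) ⊔ C)
2. Hence b : ((¬A ⊓ D) ⊔ C): entailed.

Yes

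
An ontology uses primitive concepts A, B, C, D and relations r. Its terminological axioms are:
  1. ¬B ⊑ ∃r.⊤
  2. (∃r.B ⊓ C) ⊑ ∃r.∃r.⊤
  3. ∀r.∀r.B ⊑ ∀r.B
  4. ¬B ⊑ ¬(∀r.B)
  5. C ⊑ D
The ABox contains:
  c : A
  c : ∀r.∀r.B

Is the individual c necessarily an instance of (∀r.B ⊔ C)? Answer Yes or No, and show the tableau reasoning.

1. c : (∀r.B ⊔ C)?  L(c) = {A, ∀r.∀r.B} ∪ {(∃r.¬B ⊓ ¬C)}
   clash {B, ¬B} at an ∃-successor — c ∈ (∀r.B ⊔ C)
2. Hence c : (∀r.B ⊔ C): entailed.

Yes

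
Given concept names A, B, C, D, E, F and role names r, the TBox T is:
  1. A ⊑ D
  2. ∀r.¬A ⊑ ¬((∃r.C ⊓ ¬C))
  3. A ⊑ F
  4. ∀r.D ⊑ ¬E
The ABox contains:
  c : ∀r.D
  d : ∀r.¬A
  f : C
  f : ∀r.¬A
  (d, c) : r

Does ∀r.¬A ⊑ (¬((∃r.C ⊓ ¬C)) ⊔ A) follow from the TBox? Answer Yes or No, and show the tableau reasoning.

1. ∀r.¬A ⊑ (¬((∃r.C ⊓ ¬C)) ⊔ A)  ⇔  (∀r.¬A ⊓ ((∃r.C ⊓ ¬C) ⊓ ¬A)) unsat w.r.t. T
   all branches close; clash {C, ¬C} at x₀
2. Hence ∀r.¬A ⊑ (¬((∃r.C ⊓ ¬C)) ⊔ A): entailed.

Yes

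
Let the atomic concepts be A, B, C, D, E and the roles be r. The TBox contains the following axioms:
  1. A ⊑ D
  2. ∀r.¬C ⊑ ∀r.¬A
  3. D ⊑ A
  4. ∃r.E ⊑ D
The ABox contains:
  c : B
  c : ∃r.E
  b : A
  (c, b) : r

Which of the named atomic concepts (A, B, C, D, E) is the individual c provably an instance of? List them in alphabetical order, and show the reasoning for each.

{A, B, D}

1. c : A?  L(c) = {B, ∃r.E} ∪ {¬A}
   clash {A, ¬A} at c — c ∈ A
2. c : B?  L(c) = {B, ∃r.E} ∪ {¬B}
   clash {B, ¬B} at c — c ∈ B
3. c : C?  L(c) = {B, ∃r.E} ∪ {¬C}
   apply at c: ∃r.E⊑D
   open: L(c) ⊇ {A, B, D, ¬C, ∃r.C, …} (+ ∃-successors) — c ∉ C possible
4. c : D?  L(c) = {B, ∃r.E} ∪ {¬D}
   clash {D, ¬D} at c — c ∈ D
5. c : E?  L(c) = {B, ∃r.E} ∪ {¬E}
   apply at c: ∃r.E⊑D
   open: L(c) ⊇ {A, B, D, ¬E, ∃r.C, …} (+ ∃-successors) — c ∉ E possible
6. Entailed for c: {A, B, D}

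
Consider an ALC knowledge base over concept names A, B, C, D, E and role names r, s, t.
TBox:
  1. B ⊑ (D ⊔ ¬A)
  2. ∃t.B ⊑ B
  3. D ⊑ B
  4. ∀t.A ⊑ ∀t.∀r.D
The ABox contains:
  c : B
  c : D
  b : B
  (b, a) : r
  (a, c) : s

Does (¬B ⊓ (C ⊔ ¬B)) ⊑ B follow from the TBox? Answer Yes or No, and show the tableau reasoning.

No

1. (¬B ⊓ (C ⊔ ¬B)) ⊑ B  ⇔  ((¬B ⊓ (C ⊔ ¬B)) ⊓ ¬B) unsat w.r.t. T
   open: L(x₀) ⊇ {¬B, ¬D, ∀t.¬B, ∃t.¬A} (+ ∃-successors)
2. Hence (¬B ⊓ (C ⊔ ¬B)) ⊑ B: not entailed.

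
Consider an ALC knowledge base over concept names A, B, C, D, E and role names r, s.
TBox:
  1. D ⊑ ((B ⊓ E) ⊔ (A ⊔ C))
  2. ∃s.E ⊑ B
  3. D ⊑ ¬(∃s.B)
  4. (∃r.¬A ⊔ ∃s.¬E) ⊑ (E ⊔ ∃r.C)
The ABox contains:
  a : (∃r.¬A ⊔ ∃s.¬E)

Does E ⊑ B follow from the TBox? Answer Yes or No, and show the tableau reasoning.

No

1. E ⊑ B  ⇔  (E ⊓ ¬B) unsat w.r.t. T
   open: L(x₀) ⊇ {E, ¬B, ¬D, ∀r.A, ∀s.E, …}
2. Hence E ⊑ B: not entailed.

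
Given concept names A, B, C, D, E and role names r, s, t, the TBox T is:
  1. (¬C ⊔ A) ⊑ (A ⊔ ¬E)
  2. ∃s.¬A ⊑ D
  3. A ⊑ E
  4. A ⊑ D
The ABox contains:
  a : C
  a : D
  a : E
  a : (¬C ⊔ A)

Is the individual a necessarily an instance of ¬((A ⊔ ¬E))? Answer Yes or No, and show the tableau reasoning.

No

1. a : ¬((A ⊔ ¬E))?  L(a) = {C, D, E, (¬C ⊔ A)} ∪ {(A ⊔ ¬E)}
   open: L(a) ⊇ {A, C, D, E} — a ∉ ¬((A ⊔ ¬E)) possible
2. Hence a : ¬((A ⊔ ¬E)): not entailed.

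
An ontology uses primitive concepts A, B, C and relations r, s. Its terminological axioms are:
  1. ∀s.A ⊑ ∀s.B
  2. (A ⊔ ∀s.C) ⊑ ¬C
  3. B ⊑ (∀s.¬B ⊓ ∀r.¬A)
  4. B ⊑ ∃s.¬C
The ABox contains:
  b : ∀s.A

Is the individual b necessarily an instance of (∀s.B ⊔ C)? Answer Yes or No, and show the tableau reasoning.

1. b : (∀s.B ⊔ C)?  L(b) = {∀s.A} ∪ {(∃s.¬B ⊓ ¬C)}
   clash {B, ¬B} at an ∃-successor — b ∈ (∀s.B ⊔ C)
2. Hence b : (∀s.B ⊔ C): entailed.

Yes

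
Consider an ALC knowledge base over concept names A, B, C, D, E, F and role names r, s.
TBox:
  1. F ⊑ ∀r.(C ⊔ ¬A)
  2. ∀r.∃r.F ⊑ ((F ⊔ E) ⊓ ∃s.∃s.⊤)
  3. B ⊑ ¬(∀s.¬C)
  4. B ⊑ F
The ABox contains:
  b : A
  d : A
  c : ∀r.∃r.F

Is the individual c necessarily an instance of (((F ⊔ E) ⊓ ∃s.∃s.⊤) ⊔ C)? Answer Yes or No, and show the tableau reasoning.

Yes

1. c : (((F ⊔ E) ⊓ ∃s.∃s.⊤) ⊔ C)?  L(c) = {∀r.∃r.F} ∪ {(((¬F ⊓ ¬E) ⊔ ∀s.∀s.⊥) ⊓ ¬C)}
   clash ⊥ at an ∃-successor — c ∈ (((F ⊔ E) ⊓ ∃s.∃s.⊤) ⊔ C)
2. Hence c : (((F ⊔ E) ⊓ ∃s.∃s.⊤) ⊔ C): entailed.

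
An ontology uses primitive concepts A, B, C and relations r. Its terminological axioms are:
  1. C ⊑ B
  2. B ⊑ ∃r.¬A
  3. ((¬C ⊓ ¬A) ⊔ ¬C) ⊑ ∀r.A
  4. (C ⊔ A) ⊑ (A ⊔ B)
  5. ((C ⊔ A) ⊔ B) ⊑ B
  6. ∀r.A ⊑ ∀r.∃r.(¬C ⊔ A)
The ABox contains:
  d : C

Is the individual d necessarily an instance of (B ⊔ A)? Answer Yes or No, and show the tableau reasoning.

1. d : (B ⊔ A)?  L(d) = {C} ∪ {(¬B ⊓ ¬A)}
   clash {B, ¬B} at d — d ∈ (B ⊔ A)
2. Hence d : (B ⊔ A): entailed.

Yes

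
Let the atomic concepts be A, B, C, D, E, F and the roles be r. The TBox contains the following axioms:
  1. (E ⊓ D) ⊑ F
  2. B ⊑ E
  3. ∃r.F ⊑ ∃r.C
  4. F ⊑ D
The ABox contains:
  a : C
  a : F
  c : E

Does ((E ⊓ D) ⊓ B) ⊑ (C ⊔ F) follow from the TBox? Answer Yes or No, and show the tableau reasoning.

Yes

1. ((E ⊓ D) ⊓ B) ⊑ (C ⊔ F)  ⇔  (((E ⊓ D) ⊓ B) ⊓ (¬C ⊓ ¬F)) unsat w.r.t. T
   all branches close; clash {F, ¬F} at x₀
2. Hence ((E ⊓ D) ⊓ B) ⊑ (C ⊔ F): entailed.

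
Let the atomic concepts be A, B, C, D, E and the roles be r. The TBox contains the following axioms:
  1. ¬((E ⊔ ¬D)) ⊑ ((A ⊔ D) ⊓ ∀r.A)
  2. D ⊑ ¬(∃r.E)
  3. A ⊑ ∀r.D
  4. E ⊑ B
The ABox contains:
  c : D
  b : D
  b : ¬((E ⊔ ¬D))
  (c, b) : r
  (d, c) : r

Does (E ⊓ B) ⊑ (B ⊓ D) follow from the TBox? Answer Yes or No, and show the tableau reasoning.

1. (E ⊓ B) ⊑ (B ⊓ D)  ⇔  ((E ⊓ B) ⊓ (¬B ⊔ ¬D)) unsat w.r.t. T
   open: L(x₀) ⊇ {B, E, ¬A, ¬D}
2. Hence (E ⊓ B) ⊑ (B ⊓ D): not entailed.

No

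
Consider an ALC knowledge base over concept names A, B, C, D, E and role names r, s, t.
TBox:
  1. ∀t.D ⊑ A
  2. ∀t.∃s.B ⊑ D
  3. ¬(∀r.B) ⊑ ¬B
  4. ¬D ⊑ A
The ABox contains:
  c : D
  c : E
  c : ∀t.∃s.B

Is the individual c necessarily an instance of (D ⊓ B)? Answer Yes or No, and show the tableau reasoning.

1. c : (D ⊓ B)?  L(c) = {D, E, ∀t.∃s.B} ∪ {(¬D ⊔ ¬B)}
   open: L(c) ⊇ {D, E, ¬B, ∀t.∃s.B, ∃t.¬D} (+ ∃-successors) — c ∉ (D ⊓ B) possible
2. Hence c : (D ⊓ B): not entailed.

No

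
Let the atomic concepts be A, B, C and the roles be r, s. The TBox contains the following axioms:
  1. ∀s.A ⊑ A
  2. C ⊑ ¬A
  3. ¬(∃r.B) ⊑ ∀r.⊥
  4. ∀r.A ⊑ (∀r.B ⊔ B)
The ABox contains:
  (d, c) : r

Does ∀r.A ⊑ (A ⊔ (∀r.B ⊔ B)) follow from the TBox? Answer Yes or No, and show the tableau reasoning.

1. ∀r.A ⊑ (A ⊔ (∀r.B ⊔ B))  ⇔  (∀r.A ⊓ (¬A ⊓ (∃r.¬B ⊓ ¬B))) unsat w.r.t. T
   all branches close; clash {B, ¬B} at x₀
2. Hence ∀r.A ⊑ (A ⊔ (∀r.B ⊔ B)): entailed.

Yes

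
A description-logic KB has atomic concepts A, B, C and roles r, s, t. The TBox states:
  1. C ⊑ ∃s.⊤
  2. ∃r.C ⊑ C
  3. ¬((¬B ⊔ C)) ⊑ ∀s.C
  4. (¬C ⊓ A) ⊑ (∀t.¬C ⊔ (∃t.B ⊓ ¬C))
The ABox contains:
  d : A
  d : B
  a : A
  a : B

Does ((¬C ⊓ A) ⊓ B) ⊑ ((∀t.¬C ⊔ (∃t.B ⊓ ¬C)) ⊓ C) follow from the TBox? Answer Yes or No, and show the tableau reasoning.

No

1. ((¬C ⊓ A) ⊓ B) ⊑ ((∀t.¬C ⊔ (∃t.B ⊓ ¬C)) ⊓ C)  ⇔  (((¬C ⊓ A) ⊓ B) ⊓ ((∃t.C ⊓ (∀t.¬B ⊔ C)) ⊔ ¬C)) unsat w.r.t. T
   apply at x₀: (¬C ⊓ A)⊑(∀t.¬C ⊔ (∃t.B ⊓ ¬C))
   open: L(x₀) ⊇ {A, B, ¬C, ∀r.¬C, ∀s.C, …}
2. Hence ((¬C ⊓ A) ⊓ B) ⊑ ((∀t.¬C ⊔ (∃t.B ⊓ ¬C)) ⊓ C): not entailed.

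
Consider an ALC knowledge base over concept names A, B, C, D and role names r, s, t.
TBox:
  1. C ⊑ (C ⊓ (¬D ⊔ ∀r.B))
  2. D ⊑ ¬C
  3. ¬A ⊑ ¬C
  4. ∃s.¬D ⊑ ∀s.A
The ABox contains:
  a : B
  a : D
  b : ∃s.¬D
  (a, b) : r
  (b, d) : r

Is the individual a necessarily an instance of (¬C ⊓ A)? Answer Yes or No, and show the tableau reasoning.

1. a : (¬C ⊓ A)?  L(a) = {B, D} ∪ {(C ⊔ ¬A)}
   apply at a: D⊑¬C
   open: L(a) ⊇ {B, D, ¬A, ¬C, ∀s.D} — a ∉ (¬C ⊓ A) possible
2. Hence a : (¬C ⊓ A): not entailed.

No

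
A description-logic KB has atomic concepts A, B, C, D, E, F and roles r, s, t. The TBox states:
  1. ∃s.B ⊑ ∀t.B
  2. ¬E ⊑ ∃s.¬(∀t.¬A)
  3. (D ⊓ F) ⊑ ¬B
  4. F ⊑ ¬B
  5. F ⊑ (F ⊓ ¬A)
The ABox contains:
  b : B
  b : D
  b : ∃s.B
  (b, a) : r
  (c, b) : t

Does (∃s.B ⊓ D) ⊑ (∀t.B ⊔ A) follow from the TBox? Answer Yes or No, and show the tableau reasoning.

1. (∃s.B ⊓ D) ⊑ (∀t.B ⊔ A)  ⇔  ((∃s.B ⊓ D) ⊓ (∃t.¬B ⊓ ¬A)) unsat w.r.t. T
   all branches close; clash {B, ¬B} at an ∃-successor
2. Hence (∃s.B ⊓ D) ⊑ (∀t.B ⊔ A): entailed.

Yes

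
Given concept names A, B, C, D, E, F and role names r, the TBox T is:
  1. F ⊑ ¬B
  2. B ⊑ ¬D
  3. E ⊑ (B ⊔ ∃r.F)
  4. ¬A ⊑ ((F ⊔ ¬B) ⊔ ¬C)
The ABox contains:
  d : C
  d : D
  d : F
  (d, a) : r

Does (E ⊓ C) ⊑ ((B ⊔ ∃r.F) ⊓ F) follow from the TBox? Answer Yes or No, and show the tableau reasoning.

1. (E ⊓ C) ⊑ ((B ⊔ ∃r.F) ⊓ F)  ⇔  ((E ⊓ C) ⊓ ((¬B ⊓ ∀r.¬F) ⊔ ¬F)) unsat w.r.t. T
   apply at x₀: E⊑(B ⊔ ∃r.F)
   open: L(x₀) ⊇ {A, C, E, ¬B, ¬F, …} (+ ∃-successors)
2. Hence (E ⊓ C) ⊑ ((B ⊔ ∃r.F) ⊓ F): not entailed.

No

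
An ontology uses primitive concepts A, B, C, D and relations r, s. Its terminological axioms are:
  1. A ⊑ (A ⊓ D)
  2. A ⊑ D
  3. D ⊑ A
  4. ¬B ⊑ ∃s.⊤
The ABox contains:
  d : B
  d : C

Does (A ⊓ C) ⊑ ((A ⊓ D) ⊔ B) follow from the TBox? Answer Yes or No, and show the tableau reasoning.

Yes

1. (A ⊓ C) ⊑ ((A ⊓ D) ⊔ B)  ⇔  ((A ⊓ C) ⊓ ((¬A ⊔ ¬D) ⊓ ¬B)) unsat w.r.t. T
   all branches close; clash {D, ¬D} at x₀
2. Hence (A ⊓ C) ⊑ ((A ⊓ D) ⊔ B): entailed.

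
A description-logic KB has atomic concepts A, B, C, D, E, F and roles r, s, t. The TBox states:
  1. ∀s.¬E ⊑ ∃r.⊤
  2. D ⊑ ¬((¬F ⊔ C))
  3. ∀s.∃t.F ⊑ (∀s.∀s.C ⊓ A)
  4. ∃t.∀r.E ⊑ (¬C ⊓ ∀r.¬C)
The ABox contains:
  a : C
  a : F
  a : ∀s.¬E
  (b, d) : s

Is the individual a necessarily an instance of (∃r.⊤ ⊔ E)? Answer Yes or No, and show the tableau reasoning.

1. a : (∃r.⊤ ⊔ E)?  L(a) = {C, F, ∀s.¬E} ∪ {(∀r.⊥ ⊓ ¬E)}
   clash {C, ¬C} at a — a ∈ (∃r.⊤ ⊔ E)
2. Hence a : (∃r.⊤ ⊔ E): entailed.

Yes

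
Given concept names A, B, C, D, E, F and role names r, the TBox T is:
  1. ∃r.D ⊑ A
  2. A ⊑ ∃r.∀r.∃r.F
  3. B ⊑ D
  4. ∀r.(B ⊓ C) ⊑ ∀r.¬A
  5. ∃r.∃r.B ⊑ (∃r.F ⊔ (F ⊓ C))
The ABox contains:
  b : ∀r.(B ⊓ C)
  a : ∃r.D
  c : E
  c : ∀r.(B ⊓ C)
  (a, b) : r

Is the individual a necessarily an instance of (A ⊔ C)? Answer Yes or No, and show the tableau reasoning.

1. a : (A ⊔ C)?  L(a) = {∃r.D} ∪ {(¬A ⊓ ¬C)}
   clash {A, ¬A} at a — a ∈ (A ⊔ C)
2. Hence a : (A ⊔ C): entailed.

Yes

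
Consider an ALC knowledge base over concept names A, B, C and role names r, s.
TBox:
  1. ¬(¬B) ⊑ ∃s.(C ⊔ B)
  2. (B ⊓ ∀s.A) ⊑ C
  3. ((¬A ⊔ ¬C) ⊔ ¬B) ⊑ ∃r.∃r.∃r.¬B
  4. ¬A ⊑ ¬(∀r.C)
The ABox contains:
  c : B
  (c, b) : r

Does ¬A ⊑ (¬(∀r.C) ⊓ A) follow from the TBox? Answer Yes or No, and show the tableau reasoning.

No

1. ¬A ⊑ (¬(∀r.C) ⊓ A)  ⇔  (¬A ⊓ (∀r.C ⊔ ¬A)) unsat w.r.t. T
   apply at x₀: ¬A⊑¬(∀r.C)
   open: L(x₀) ⊇ {¬A, ¬B, ∃r.¬C, ∃r.∃r.∃r.¬B} (+ ∃-successors)
2. Hence ¬A ⊑ (¬(∀r.C) ⊓ A): not entailed.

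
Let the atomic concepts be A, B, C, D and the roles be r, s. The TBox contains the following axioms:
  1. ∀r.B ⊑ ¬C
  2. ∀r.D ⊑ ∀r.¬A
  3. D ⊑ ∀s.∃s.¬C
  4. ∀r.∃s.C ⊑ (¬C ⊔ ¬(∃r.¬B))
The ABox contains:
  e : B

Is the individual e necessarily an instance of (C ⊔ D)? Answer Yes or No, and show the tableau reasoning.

No

1. e : (C ⊔ D)?  L(e) = {B} ∪ {(¬C ⊓ ¬D)}
   open: L(e) ⊇ {B, ¬C, ¬D, ∃r.¬D, ∃r.∀s.¬C} (+ ∃-successors) — e ∉ (C ⊔ D) possible
2. Hence e : (C ⊔ D): not entailed.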